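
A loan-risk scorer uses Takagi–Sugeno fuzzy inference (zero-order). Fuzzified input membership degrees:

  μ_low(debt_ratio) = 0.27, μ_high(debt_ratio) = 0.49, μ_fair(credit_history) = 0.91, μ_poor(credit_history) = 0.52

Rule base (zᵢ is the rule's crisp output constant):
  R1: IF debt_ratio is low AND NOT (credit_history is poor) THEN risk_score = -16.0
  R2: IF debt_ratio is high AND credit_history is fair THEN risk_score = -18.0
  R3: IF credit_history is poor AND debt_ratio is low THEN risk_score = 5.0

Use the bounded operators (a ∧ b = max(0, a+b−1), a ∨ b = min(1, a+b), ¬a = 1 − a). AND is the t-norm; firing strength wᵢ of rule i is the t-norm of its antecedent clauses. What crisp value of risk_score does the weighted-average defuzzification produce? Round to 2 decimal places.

-18.00

R1 (z=-16.0): low=0.27, ¬poor=1−0.52=0.48; AND[max(0, a+b−1)] → w = 0.00
R2 (z=-18.0): high=0.49, fair=0.91; AND[max(0, a+b−1)] → w = 0.40
R3 (z=5.0): poor=0.52, low=0.27; AND[max(0, a+b−1)] → w = 0.00
Weighted average = (0.00·-16.0 + 0.40·-18.0 + 0.00·5.0) / (0.00 + 0.40 + 0.00)
  = -7.2000 / 0.4000 = -18.00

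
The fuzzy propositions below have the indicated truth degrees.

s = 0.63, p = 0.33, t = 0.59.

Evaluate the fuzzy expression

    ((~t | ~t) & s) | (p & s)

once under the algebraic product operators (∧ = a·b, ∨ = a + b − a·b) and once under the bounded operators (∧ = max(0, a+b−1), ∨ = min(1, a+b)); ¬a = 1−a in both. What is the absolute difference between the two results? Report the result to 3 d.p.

Under algebraic product:
  ~t = 1 − 0.5900 = 0.4100
  ~t = 1 − 0.5900 = 0.4100
  ~t | ~t = a + b − a·b on (0.4100, 0.4100) = 0.6519
  (~t | ~t) & s = a·b on (0.6519, 0.6300) = 0.4107
  p & s = a·b on (0.3300, 0.6300) = 0.2079
  ((~t | ~t) & s) | (p & s) = a + b − a·b on (0.4107, 0.2079) = 0.5332
  → value = 0.5332
Under bounded:
  ~t = 1 − 0.59 = 0.41
  ~t = 1 − 0.59 = 0.41
  ~t | ~t = min(1, a+b) on (0.41, 0.41) = 0.82
  (~t | ~t) & s = max(0, a+b−1) on (0.82, 0.63) = 0.45
  p & s = max(0, a+b−1) on (0.33, 0.63) = 0.00
  ((~t | ~t) & s) | (p & s) = min(1, a+b) on (0.45, 0.00) = 0.45
  → value = 0.4500
|0.5332 − 0.4500| = 0.083

0.083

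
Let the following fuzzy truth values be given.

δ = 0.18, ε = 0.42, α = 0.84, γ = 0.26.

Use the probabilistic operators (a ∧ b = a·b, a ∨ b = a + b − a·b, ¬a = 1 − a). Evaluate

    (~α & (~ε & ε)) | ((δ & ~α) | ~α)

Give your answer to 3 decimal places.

~α = 1 − 0.8400 = 0.1600
~ε = 1 − 0.4200 = 0.5800
~ε & ε = a·b on (0.5800, 0.4200) = 0.2436
~α & (~ε & ε) = a·b on (0.1600, 0.2436) = 0.0390
~α = 1 − 0.8400 = 0.1600
δ & ~α = a·b on (0.1800, 0.1600) = 0.0288
~α = 1 − 0.8400 = 0.1600
(δ & ~α) | ~α = a + b − a·b on (0.0288, 0.1600) = 0.1842
(~α & (~ε & ε)) | ((δ & ~α) | ~α) = a + b − a·b on (0.0390, 0.1842) = 0.2160

0.216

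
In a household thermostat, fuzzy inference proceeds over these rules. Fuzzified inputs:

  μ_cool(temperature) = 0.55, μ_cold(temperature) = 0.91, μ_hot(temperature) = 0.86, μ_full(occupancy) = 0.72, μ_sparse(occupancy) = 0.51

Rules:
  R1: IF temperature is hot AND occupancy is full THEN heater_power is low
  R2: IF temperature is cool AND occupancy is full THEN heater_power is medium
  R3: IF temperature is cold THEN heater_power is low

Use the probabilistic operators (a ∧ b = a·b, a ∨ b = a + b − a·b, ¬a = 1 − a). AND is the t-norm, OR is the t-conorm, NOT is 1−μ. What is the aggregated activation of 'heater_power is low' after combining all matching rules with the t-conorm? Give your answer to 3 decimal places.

0.966

R1: hot=0.86, full=0.72; AND[a·b] → w = 0.6192
R2: cool=0.55, full=0.72; AND[a·b] → w = 0.3960
R3: cold=0.91 → w = 0.9100
Rules with consequent 'low': {R1, R3} → strengths 0.6192, 0.9100
Aggregate via t-conorm [a + b − a·b]: 0.9657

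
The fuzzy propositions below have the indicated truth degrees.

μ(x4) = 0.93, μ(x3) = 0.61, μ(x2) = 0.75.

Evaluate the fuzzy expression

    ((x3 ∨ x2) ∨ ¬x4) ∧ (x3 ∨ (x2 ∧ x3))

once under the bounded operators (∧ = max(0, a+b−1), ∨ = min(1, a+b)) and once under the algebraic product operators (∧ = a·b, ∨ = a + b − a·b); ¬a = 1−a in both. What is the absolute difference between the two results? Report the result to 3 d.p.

0.253

Under bounded:
  x3 ∨ x2 = min(1, a+b) on (0.61, 0.75) = 1.00
  ¬x4 = 1 − 0.93 = 0.07
  (x3 ∨ x2) ∨ ¬x4 = min(1, a+b) on (1.00, 0.07) = 1.00
  x2 ∧ x3 = max(0, a+b−1) on (0.75, 0.61) = 0.36
  x3 ∨ (x2 ∧ x3) = min(1, a+b) on (0.61, 0.36) = 0.97
  ((x3 ∨ x2) ∨ ¬x4) ∧ (x3 ∨ (x2 ∧ x3)) = max(0, a+b−1) on (1.00, 0.97) = 0.97
  → value = 0.9700
Under algebraic product:
  x3 ∨ x2 = a + b − a·b on (0.6100, 0.7500) = 0.9025
  ¬x4 = 1 − 0.9300 = 0.0700
  (x3 ∨ x2) ∨ ¬x4 = a + b − a·b on (0.9025, 0.0700) = 0.9093
  x2 ∧ x3 = a·b on (0.7500, 0.6100) = 0.4575
  x3 ∨ (x2 ∧ x3) = a + b − a·b on (0.6100, 0.4575) = 0.7884
  ((x3 ∨ x2) ∨ ¬x4) ∧ (x3 ∨ (x2 ∧ x3)) = a·b on (0.9093, 0.7884) = 0.7169
  → value = 0.7169
|0.9700 − 0.7169| = 0.253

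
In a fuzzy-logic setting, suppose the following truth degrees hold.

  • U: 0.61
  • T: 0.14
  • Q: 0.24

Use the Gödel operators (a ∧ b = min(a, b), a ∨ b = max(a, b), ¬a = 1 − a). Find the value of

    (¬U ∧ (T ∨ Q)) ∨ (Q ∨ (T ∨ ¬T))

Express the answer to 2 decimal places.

0.86

¬U = 1 − 0.61 = 0.39
T ∨ Q = max(a, b) on (0.14, 0.24) = 0.24
¬U ∧ (T ∨ Q) = min(a, b) on (0.39, 0.24) = 0.24
¬T = 1 − 0.14 = 0.86
T ∨ ¬T = max(a, b) on (0.14, 0.86) = 0.86
Q ∨ (T ∨ ¬T) = max(a, b) on (0.24, 0.86) = 0.86
(¬U ∧ (T ∨ Q)) ∨ (Q ∨ (T ∨ ¬T)) = max(a, b) on (0.24, 0.86) = 0.86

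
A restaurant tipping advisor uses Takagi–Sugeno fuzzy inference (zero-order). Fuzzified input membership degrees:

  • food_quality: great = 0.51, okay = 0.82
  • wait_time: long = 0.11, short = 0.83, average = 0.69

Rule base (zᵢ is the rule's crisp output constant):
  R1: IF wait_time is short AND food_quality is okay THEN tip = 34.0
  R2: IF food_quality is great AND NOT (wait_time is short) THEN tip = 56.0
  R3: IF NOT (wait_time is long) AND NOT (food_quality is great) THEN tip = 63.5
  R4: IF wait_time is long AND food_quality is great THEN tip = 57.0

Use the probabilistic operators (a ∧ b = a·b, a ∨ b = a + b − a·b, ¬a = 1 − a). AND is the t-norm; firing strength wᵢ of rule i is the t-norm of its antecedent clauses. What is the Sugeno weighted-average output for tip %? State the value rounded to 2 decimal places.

R1 (z=34.0): short=0.83, okay=0.82; AND[a·b] → w = 0.6806
R2 (z=56.0): great=0.51, ¬short=1−0.83=0.17; AND[a·b] → w = 0.0867
R3 (z=63.5): ¬long=1−0.11=0.89, ¬great=1−0.51=0.49; AND[a·b] → w = 0.4361
R4 (z=57.0): long=0.11, great=0.51; AND[a·b] → w = 0.0561
Weighted average = (0.6806·34.0 + 0.0867·56.0 + 0.4361·63.5 + 0.0561·57.0) / (0.6806 + 0.0867 + 0.4361 + 0.0561)
  = 58.8856 / 1.2595 = 46.75

46.75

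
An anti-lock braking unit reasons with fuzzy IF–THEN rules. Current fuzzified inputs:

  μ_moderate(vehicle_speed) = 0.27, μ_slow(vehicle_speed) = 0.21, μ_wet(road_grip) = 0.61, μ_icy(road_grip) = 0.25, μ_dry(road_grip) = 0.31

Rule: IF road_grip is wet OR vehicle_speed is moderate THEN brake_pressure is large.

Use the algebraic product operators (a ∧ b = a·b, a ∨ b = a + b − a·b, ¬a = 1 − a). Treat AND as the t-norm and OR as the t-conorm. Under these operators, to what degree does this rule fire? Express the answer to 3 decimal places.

firing strength: wet=0.61, moderate=0.27; OR[a + b − a·b] → w = 0.7153

0.715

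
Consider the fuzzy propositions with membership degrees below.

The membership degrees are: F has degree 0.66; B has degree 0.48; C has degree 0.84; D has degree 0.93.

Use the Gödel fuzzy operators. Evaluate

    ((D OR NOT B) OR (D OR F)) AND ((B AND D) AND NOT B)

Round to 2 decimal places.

NOT B = 1 − 0.48 = 0.52
D OR NOT B = max(a, b) on (0.93, 0.52) = 0.93
D OR F = max(a, b) on (0.93, 0.66) = 0.93
(D OR NOT B) OR (D OR F) = max(a, b) on (0.93, 0.93) = 0.93
B AND D = min(a, b) on (0.48, 0.93) = 0.48
NOT B = 1 − 0.48 = 0.52
(B AND D) AND NOT B = min(a, b) on (0.48, 0.52) = 0.48
((D OR NOT B) OR (D OR F)) AND ((B AND D) AND NOT B) = min(a, b) on (0.93, 0.48) = 0.48

0.48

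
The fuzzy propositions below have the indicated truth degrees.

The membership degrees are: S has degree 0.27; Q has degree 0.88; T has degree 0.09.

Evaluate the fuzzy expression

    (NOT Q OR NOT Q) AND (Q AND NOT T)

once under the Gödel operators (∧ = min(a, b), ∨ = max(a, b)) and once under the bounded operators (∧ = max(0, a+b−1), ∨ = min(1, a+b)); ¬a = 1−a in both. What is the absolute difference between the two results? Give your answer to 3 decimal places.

Under Gödel:
  NOT Q = 1 − 0.88 = 0.12
  NOT Q = 1 − 0.88 = 0.12
  NOT Q OR NOT Q = max(a, b) on (0.12, 0.12) = 0.12
  NOT T = 1 − 0.09 = 0.91
  Q AND NOT T = min(a, b) on (0.88, 0.91) = 0.88
  (NOT Q OR NOT Q) AND (Q AND NOT T) = min(a, b) on (0.12, 0.88) = 0.12
  → value = 0.1200
Under bounded:
  NOT Q = 1 − 0.88 = 0.12
  NOT Q = 1 − 0.88 = 0.12
  NOT Q OR NOT Q = min(1, a+b) on (0.12, 0.12) = 0.24
  NOT T = 1 − 0.09 = 0.91
  Q AND NOT T = max(0, a+b−1) on (0.88, 0.91) = 0.79
  (NOT Q OR NOT Q) AND (Q AND NOT T) = max(0, a+b−1) on (0.24, 0.79) = 0.03
  → value = 0.0300
|0.1200 − 0.0300| = 0.090

0.090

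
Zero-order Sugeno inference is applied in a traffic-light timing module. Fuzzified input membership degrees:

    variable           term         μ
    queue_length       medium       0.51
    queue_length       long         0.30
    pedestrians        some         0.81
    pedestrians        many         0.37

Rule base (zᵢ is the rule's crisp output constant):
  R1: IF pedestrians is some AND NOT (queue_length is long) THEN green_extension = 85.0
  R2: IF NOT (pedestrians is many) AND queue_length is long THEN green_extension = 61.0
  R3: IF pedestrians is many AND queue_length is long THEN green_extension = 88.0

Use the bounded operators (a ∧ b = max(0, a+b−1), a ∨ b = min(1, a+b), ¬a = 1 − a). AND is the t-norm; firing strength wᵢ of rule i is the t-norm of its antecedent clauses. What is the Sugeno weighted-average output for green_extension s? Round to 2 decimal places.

R1 (z=85.0): some=0.81, ¬long=1−0.30=0.70; AND[max(0, a+b−1)] → w = 0.51
R2 (z=61.0): ¬many=1−0.37=0.63, long=0.30; AND[max(0, a+b−1)] → w = 0.00
R3 (z=88.0): many=0.37, long=0.30; AND[max(0, a+b−1)] → w = 0.00
Weighted average = (0.51·85.0 + 0.00·61.0 + 0.00·88.0) / (0.51 + 0.00 + 0.00)
  = 43.3500 / 0.5100 = 85.00

85.00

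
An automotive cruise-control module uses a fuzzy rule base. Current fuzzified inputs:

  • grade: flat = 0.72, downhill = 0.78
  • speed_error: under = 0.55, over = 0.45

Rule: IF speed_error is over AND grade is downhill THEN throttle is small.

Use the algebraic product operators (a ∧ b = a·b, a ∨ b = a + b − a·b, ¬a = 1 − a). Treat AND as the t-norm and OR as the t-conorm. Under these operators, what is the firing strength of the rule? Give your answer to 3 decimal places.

0.351

firing strength: over=0.45, downhill=0.78; AND[a·b] → w = 0.3510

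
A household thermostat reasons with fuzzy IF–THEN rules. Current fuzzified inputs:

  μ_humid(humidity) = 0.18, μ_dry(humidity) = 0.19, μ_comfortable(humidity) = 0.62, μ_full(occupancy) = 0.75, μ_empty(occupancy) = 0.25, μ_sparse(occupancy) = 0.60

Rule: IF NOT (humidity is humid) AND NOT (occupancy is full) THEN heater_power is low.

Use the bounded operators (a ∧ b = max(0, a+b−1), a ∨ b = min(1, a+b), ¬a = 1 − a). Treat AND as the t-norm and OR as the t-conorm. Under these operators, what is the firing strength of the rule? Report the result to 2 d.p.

0.07

firing strength: ¬humid=1−0.18=0.82, ¬full=1−0.75=0.25; AND[max(0, a+b−1)] → w = 0.07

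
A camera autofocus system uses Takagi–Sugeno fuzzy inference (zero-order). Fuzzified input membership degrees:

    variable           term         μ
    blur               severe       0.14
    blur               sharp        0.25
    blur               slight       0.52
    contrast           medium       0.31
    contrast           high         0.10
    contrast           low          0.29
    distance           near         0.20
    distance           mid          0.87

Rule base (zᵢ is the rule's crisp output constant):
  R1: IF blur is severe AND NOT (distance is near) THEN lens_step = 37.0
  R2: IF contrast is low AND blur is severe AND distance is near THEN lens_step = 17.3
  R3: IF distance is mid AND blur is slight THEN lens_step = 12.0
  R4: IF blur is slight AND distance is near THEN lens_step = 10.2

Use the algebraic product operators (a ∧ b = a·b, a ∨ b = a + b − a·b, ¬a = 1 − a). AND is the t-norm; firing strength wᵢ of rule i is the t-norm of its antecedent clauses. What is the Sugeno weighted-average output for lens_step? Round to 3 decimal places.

R1 (z=37.0): severe=0.14, ¬near=1−0.20=0.80; AND[a·b] → w = 0.1120
R2 (z=17.3): low=0.29, severe=0.14, near=0.20; AND[a·b] → w = 0.0081
R3 (z=12.0): mid=0.87, slight=0.52; AND[a·b] → w = 0.4524
R4 (z=10.2): slight=0.52, near=0.20; AND[a·b] → w = 0.1040
Weighted average = (0.1120·37.0 + 0.0081·17.3 + 0.4524·12.0 + 0.1040·10.2) / (0.1120 + 0.0081 + 0.4524 + 0.1040)
  = 10.7741 / 0.6765 = 15.926

15.926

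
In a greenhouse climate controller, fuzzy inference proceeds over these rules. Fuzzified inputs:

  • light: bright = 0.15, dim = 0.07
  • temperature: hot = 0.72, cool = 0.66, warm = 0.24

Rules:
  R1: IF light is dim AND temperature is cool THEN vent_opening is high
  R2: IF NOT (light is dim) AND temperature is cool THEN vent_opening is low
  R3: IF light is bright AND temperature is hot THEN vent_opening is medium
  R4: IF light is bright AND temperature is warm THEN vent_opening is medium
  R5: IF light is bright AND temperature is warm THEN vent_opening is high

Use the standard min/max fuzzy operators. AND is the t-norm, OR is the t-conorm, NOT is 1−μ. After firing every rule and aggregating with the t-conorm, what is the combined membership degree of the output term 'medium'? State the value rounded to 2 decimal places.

0.15

R1: dim=0.07, cool=0.66; AND[min(a, b)] → w = 0.07
R2: ¬dim=1−0.07=0.93, cool=0.66; AND[min(a, b)] → w = 0.66
R3: bright=0.15, hot=0.72; AND[min(a, b)] → w = 0.15
R4: bright=0.15, warm=0.24; AND[min(a, b)] → w = 0.15
R5: bright=0.15, warm=0.24; AND[min(a, b)] → w = 0.15
Rules with consequent 'medium': {R3, R4} → strengths 0.15, 0.15
Aggregate via t-conorm [max(a, b)]: 0.15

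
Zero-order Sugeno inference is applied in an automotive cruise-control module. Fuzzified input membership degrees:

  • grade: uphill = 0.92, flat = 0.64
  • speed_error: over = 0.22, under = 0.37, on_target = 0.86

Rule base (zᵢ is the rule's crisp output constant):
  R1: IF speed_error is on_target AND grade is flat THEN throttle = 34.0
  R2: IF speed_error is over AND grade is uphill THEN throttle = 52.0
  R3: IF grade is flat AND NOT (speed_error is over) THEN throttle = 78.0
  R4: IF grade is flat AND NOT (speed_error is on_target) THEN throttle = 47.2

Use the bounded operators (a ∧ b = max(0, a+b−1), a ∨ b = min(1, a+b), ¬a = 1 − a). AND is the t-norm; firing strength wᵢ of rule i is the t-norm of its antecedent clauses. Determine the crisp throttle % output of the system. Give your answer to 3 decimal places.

R1 (z=34.0): on_target=0.86, flat=0.64; AND[max(0, a+b−1)] → w = 0.50
R2 (z=52.0): over=0.22, uphill=0.92; AND[max(0, a+b−1)] → w = 0.14
R3 (z=78.0): flat=0.64, ¬over=1−0.22=0.78; AND[max(0, a+b−1)] → w = 0.42
R4 (z=47.2): flat=0.64, ¬on_target=1−0.86=0.14; AND[max(0, a+b−1)] → w = 0.00
Weighted average = (0.50·34.0 + 0.14·52.0 + 0.42·78.0 + 0.00·47.2) / (0.50 + 0.14 + 0.42 + 0.00)
  = 57.0400 / 1.0600 = 53.811

53.811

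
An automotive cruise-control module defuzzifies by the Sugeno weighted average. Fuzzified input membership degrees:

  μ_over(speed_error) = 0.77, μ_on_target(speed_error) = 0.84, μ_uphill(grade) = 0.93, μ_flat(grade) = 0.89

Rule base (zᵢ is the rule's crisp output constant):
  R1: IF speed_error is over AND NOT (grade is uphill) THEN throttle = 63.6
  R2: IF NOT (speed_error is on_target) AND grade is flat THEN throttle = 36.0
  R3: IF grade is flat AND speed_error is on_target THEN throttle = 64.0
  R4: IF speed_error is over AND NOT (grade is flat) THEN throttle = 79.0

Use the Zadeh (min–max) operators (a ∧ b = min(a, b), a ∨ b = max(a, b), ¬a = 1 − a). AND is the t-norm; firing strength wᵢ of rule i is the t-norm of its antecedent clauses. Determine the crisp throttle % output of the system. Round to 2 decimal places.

R1 (z=63.6): over=0.77, ¬uphill=1−0.93=0.07; AND[min(a, b)] → w = 0.07
R2 (z=36.0): ¬on_target=1−0.84=0.16, flat=0.89; AND[min(a, b)] → w = 0.16
R3 (z=64.0): flat=0.89, on_target=0.84; AND[min(a, b)] → w = 0.84
R4 (z=79.0): over=0.77, ¬flat=1−0.89=0.11; AND[min(a, b)] → w = 0.11
Weighted average = (0.07·63.6 + 0.16·36.0 + 0.84·64.0 + 0.11·79.0) / (0.07 + 0.16 + 0.84 + 0.11)
  = 72.6620 / 1.1800 = 61.58

61.58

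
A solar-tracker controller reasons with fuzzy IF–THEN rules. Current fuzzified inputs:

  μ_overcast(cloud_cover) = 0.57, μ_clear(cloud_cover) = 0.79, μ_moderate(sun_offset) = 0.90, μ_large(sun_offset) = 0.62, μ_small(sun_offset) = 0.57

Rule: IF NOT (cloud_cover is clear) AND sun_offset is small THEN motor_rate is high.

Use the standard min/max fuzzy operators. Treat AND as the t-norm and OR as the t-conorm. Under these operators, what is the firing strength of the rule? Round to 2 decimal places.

0.21

firing strength: ¬clear=1−0.79=0.21, small=0.57; AND[min(a, b)] → w = 0.21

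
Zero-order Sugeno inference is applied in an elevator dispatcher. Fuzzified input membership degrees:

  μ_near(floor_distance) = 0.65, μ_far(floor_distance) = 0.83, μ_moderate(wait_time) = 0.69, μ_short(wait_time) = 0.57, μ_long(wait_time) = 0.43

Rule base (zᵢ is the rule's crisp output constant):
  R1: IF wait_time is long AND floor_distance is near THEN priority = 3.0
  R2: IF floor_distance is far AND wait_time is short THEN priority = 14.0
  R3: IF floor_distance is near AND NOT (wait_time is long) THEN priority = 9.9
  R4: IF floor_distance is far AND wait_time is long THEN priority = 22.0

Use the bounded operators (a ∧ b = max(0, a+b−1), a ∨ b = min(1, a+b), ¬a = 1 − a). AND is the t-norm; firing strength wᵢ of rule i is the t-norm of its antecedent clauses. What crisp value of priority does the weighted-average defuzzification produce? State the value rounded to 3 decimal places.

14.310

R1 (z=3.0): long=0.43, near=0.65; AND[max(0, a+b−1)] → w = 0.08
R2 (z=14.0): far=0.83, short=0.57; AND[max(0, a+b−1)] → w = 0.40
R3 (z=9.9): near=0.65, ¬long=1−0.43=0.57; AND[max(0, a+b−1)] → w = 0.22
R4 (z=22.0): far=0.83, long=0.43; AND[max(0, a+b−1)] → w = 0.26
Weighted average = (0.08·3.0 + 0.40·14.0 + 0.22·9.9 + 0.26·22.0) / (0.08 + 0.40 + 0.22 + 0.26)
  = 13.7380 / 0.9600 = 14.310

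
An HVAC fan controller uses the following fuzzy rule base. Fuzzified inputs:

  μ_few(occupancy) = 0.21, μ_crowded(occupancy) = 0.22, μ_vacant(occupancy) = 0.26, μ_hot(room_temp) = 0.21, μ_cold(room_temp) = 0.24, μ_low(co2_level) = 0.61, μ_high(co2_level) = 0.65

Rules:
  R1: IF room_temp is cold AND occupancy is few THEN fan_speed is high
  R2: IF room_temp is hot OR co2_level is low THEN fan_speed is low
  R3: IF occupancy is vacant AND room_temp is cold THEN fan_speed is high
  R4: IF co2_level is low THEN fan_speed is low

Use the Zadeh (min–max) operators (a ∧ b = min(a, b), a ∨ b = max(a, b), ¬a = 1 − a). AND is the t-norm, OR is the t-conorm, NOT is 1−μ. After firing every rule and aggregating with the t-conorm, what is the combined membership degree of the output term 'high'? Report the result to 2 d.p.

0.24

R1: cold=0.24, few=0.21; AND[min(a, b)] → w = 0.21
R2: hot=0.21, low=0.61; OR[max(a, b)] → w = 0.61
R3: vacant=0.26, cold=0.24; AND[min(a, b)] → w = 0.24
R4: low=0.61 → w = 0.61
Rules with consequent 'high': {R1, R3} → strengths 0.21, 0.24
Aggregate via t-conorm [max(a, b)]: 0.24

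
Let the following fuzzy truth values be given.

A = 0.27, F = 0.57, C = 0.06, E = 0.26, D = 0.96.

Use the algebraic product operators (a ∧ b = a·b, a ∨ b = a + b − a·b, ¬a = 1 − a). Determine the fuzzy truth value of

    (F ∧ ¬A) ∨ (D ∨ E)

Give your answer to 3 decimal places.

0.983

¬A = 1 − 0.2700 = 0.7300
F ∧ ¬A = a·b on (0.5700, 0.7300) = 0.4161
D ∨ E = a + b − a·b on (0.9600, 0.2600) = 0.9704
(F ∧ ¬A) ∨ (D ∨ E) = a + b − a·b on (0.4161, 0.9704) = 0.9827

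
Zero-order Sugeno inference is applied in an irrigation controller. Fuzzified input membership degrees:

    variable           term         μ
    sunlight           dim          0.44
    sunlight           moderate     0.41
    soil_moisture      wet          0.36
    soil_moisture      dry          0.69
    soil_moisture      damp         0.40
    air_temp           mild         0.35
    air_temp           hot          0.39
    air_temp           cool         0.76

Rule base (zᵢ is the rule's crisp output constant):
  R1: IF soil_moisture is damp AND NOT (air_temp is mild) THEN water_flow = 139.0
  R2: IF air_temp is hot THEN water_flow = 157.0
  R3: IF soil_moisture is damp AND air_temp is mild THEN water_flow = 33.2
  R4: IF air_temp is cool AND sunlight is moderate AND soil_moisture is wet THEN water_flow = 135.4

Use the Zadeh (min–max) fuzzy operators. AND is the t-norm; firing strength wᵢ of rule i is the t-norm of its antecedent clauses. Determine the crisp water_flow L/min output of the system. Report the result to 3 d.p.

R1 (z=139.0): damp=0.40, ¬mild=1−0.35=0.65; AND[min(a, b)] → w = 0.40
R2 (z=157.0): hot=0.39 → w = 0.39
R3 (z=33.2): damp=0.40, mild=0.35; AND[min(a, b)] → w = 0.35
R4 (z=135.4): cool=0.76, moderate=0.41, wet=0.36; AND[min(a, b)] → w = 0.36
Weighted average = (0.40·139.0 + 0.39·157.0 + 0.35·33.2 + 0.36·135.4) / (0.40 + 0.39 + 0.35 + 0.36)
  = 177.1940 / 1.5000 = 118.129

118.129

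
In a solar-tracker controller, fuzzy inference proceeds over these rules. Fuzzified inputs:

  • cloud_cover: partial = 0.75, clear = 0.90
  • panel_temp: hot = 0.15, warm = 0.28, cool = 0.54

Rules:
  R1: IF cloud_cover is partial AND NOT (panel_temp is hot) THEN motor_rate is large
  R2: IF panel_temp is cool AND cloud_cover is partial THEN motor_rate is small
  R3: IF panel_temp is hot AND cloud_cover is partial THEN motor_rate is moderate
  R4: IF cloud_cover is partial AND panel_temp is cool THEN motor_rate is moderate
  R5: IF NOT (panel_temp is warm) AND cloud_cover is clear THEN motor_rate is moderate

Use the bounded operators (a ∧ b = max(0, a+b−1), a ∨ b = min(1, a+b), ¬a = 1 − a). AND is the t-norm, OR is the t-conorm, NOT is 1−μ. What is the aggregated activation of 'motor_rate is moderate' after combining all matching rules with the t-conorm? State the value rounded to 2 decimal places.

R1: partial=0.75, ¬hot=1−0.15=0.85; AND[max(0, a+b−1)] → w = 0.60
R2: cool=0.54, partial=0.75; AND[max(0, a+b−1)] → w = 0.29
R3: hot=0.15, partial=0.75; AND[max(0, a+b−1)] → w = 0.00
R4: partial=0.75, cool=0.54; AND[max(0, a+b−1)] → w = 0.29
R5: ¬warm=1−0.28=0.72, clear=0.90; AND[max(0, a+b−1)] → w = 0.62
Rules with consequent 'moderate': {R3, R4, R5} → strengths 0.00, 0.29, 0.62
Aggregate via t-conorm [min(1, a+b)]: 0.91

0.91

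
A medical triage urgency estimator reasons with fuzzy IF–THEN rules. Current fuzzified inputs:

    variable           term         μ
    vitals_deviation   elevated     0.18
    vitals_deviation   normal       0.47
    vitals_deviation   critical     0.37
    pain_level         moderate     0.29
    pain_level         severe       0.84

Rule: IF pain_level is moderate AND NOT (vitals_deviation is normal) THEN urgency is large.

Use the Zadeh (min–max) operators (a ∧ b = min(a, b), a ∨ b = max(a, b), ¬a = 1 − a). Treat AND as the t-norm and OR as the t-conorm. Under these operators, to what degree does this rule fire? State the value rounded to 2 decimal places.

firing strength: moderate=0.29, ¬normal=1−0.47=0.53; AND[min(a, b)] → w = 0.29

0.29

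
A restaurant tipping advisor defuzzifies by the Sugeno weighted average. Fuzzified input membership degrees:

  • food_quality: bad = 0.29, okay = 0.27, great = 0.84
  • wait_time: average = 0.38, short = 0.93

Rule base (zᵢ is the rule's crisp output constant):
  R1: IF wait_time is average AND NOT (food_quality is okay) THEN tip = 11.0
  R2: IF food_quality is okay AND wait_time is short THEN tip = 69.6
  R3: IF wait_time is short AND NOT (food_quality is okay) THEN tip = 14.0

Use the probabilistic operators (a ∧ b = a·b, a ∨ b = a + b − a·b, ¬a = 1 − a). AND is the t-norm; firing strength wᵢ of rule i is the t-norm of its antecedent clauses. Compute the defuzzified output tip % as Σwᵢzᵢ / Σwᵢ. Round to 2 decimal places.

24.87

R1 (z=11.0): average=0.38, ¬okay=1−0.27=0.73; AND[a·b] → w = 0.2774
R2 (z=69.6): okay=0.27, short=0.93; AND[a·b] → w = 0.2511
R3 (z=14.0): short=0.93, ¬okay=1−0.27=0.73; AND[a·b] → w = 0.6789
Weighted average = (0.2774·11.0 + 0.2511·69.6 + 0.6789·14.0) / (0.2774 + 0.2511 + 0.6789)
  = 30.0326 / 1.2074 = 24.87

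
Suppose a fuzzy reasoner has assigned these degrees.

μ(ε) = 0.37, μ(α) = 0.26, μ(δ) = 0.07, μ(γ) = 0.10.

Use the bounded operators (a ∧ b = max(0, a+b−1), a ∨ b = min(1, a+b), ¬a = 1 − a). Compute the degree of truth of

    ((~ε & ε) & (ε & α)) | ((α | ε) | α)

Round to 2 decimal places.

~ε = 1 − 0.37 = 0.63
~ε & ε = max(0, a+b−1) on (0.63, 0.37) = 0.00
ε & α = max(0, a+b−1) on (0.37, 0.26) = 0.00
(~ε & ε) & (ε & α) = max(0, a+b−1) on (0.00, 0.00) = 0.00
α | ε = min(1, a+b) on (0.26, 0.37) = 0.63
(α | ε) | α = min(1, a+b) on (0.63, 0.26) = 0.89
((~ε & ε) & (ε & α)) | ((α | ε) | α) = min(1, a+b) on (0.00, 0.89) = 0.89

0.89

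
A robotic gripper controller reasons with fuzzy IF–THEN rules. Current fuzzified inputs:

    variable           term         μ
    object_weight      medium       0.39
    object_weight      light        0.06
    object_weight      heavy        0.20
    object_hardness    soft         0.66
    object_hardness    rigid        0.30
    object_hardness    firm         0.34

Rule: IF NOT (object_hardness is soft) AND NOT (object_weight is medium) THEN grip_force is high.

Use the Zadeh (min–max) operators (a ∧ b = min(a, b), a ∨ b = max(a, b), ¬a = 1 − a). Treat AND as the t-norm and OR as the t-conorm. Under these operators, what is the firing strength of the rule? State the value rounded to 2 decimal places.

firing strength: ¬soft=1−0.66=0.34, ¬medium=1−0.39=0.61; AND[min(a, b)] → w = 0.34

0.34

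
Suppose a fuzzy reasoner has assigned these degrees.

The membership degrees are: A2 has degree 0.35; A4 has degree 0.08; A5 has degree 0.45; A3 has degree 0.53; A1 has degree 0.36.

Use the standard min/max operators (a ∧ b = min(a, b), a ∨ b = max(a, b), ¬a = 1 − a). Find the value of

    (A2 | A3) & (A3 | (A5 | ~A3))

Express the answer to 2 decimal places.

0.53

A2 | A3 = max(a, b) on (0.35, 0.53) = 0.53
~A3 = 1 − 0.53 = 0.47
A5 | ~A3 = max(a, b) on (0.45, 0.47) = 0.47
A3 | (A5 | ~A3) = max(a, b) on (0.53, 0.47) = 0.53
(A2 | A3) & (A3 | (A5 | ~A3)) = min(a, b) on (0.53, 0.53) = 0.53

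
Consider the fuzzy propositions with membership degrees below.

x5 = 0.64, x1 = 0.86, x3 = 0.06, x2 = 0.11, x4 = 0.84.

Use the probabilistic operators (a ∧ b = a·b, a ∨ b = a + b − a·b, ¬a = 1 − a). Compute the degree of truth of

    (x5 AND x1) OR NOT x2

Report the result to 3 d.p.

x5 AND x1 = a·b on (0.6400, 0.8600) = 0.5504
NOT x2 = 1 − 0.1100 = 0.8900
(x5 AND x1) OR NOT x2 = a + b − a·b on (0.5504, 0.8900) = 0.9505

0.951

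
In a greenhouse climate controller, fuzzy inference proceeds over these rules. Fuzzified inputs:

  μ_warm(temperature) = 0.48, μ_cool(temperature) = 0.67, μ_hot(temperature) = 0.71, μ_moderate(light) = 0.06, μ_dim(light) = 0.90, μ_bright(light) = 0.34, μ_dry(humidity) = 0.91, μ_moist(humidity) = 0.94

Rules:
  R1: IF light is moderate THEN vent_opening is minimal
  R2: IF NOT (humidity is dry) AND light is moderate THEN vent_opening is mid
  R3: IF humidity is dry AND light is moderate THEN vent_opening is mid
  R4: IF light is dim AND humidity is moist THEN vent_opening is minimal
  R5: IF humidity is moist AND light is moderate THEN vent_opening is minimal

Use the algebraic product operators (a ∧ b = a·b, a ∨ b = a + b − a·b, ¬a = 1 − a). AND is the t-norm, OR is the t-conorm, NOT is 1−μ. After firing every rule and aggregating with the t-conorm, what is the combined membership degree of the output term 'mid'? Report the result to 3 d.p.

0.060

R1: moderate=0.06 → w = 0.0600
R2: ¬dry=1−0.91=0.09, moderate=0.06; AND[a·b] → w = 0.0054
R3: dry=0.91, moderate=0.06; AND[a·b] → w = 0.0546
R4: dim=0.90, moist=0.94; AND[a·b] → w = 0.8460
R5: moist=0.94, moderate=0.06; AND[a·b] → w = 0.0564
Rules with consequent 'mid': {R2, R3} → strengths 0.0054, 0.0546
Aggregate via t-conorm [a + b − a·b]: 0.0597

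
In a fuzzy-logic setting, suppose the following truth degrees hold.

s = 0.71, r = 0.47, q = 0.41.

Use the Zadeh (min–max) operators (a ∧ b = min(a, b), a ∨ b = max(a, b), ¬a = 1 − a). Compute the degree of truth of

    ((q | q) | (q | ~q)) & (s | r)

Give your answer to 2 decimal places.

q | q = max(a, b) on (0.41, 0.41) = 0.41
~q = 1 − 0.41 = 0.59
q | ~q = max(a, b) on (0.41, 0.59) = 0.59
(q | q) | (q | ~q) = max(a, b) on (0.41, 0.59) = 0.59
s | r = max(a, b) on (0.71, 0.47) = 0.71
((q | q) | (q | ~q)) & (s | r) = min(a, b) on (0.59, 0.71) = 0.59

0.59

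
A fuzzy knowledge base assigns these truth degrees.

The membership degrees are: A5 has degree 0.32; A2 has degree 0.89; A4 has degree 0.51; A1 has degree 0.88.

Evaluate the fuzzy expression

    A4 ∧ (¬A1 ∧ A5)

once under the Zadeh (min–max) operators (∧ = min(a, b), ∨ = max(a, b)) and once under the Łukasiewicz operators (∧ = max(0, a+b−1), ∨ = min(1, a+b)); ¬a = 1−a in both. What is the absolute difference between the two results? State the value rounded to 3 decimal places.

Under Zadeh (min–max):
  ¬A1 = 1 − 0.88 = 0.12
  ¬A1 ∧ A5 = min(a, b) on (0.12, 0.32) = 0.12
  A4 ∧ (¬A1 ∧ A5) = min(a, b) on (0.51, 0.12) = 0.12
  → value = 0.1200
Under Łukasiewicz:
  ¬A1 = 1 − 0.88 = 0.12
  ¬A1 ∧ A5 = max(0, a+b−1) on (0.12, 0.32) = 0.00
  A4 ∧ (¬A1 ∧ A5) = max(0, a+b−1) on (0.51, 0.00) = 0.00
  → value = 0.0000
|0.1200 − 0.0000| = 0.120

0.120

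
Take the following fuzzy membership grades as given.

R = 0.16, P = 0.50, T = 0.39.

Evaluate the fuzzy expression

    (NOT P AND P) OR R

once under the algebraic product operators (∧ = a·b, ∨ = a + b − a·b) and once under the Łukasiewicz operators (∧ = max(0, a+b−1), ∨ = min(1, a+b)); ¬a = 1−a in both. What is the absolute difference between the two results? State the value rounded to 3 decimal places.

0.210

Under algebraic product:
  NOT P = 1 − 0.5000 = 0.5000
  NOT P AND P = a·b on (0.5000, 0.5000) = 0.2500
  (NOT P AND P) OR R = a + b − a·b on (0.2500, 0.1600) = 0.3700
  → value = 0.3700
Under Łukasiewicz:
  NOT P = 1 − 0.50 = 0.50
  NOT P AND P = max(0, a+b−1) on (0.50, 0.50) = 0.00
  (NOT P AND P) OR R = min(1, a+b) on (0.00, 0.16) = 0.16
  → value = 0.1600
|0.3700 − 0.1600| = 0.210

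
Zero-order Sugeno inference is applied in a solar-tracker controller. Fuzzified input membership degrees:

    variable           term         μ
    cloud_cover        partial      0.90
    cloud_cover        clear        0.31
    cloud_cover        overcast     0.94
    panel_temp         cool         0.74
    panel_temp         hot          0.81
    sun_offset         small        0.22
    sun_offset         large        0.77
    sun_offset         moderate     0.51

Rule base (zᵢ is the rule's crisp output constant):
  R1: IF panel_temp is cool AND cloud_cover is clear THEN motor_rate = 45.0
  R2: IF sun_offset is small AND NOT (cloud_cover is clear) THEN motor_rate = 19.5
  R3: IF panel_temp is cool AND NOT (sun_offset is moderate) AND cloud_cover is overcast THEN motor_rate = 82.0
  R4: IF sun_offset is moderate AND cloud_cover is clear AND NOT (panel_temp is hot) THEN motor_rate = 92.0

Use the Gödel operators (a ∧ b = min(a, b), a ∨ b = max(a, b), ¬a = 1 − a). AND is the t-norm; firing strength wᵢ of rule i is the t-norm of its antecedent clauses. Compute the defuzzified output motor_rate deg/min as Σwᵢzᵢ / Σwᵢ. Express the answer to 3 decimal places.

62.727

R1 (z=45.0): cool=0.74, clear=0.31; AND[min(a, b)] → w = 0.31
R2 (z=19.5): small=0.22, ¬clear=1−0.31=0.69; AND[min(a, b)] → w = 0.22
R3 (z=82.0): cool=0.74, ¬moderate=1−0.51=0.49, overcast=0.94; AND[min(a, b)] → w = 0.49
R4 (z=92.0): moderate=0.51, clear=0.31, ¬hot=1−0.81=0.19; AND[min(a, b)] → w = 0.19
Weighted average = (0.31·45.0 + 0.22·19.5 + 0.49·82.0 + 0.19·92.0) / (0.31 + 0.22 + 0.49 + 0.19)
  = 75.9000 / 1.2100 = 62.727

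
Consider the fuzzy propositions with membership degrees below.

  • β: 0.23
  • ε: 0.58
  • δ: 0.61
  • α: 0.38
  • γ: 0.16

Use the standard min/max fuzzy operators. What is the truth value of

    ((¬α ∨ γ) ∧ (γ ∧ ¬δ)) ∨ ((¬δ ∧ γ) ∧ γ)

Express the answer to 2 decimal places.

¬α = 1 − 0.38 = 0.62
¬α ∨ γ = max(a, b) on (0.62, 0.16) = 0.62
¬δ = 1 − 0.61 = 0.39
γ ∧ ¬δ = min(a, b) on (0.16, 0.39) = 0.16
(¬α ∨ γ) ∧ (γ ∧ ¬δ) = min(a, b) on (0.62, 0.16) = 0.16
¬δ = 1 − 0.61 = 0.39
¬δ ∧ γ = min(a, b) on (0.39, 0.16) = 0.16
(¬δ ∧ γ) ∧ γ = min(a, b) on (0.16, 0.16) = 0.16
((¬α ∨ γ) ∧ (γ ∧ ¬δ)) ∨ ((¬δ ∧ γ) ∧ γ) = max(a, b) on (0.16, 0.16) = 0.16

0.16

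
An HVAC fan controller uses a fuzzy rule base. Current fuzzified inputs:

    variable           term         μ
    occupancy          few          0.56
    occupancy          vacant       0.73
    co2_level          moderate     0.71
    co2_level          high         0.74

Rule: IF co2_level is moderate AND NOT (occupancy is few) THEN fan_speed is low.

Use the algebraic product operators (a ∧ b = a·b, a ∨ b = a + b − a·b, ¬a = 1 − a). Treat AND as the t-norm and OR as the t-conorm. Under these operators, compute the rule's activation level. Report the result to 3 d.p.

firing strength: moderate=0.71, ¬few=1−0.56=0.44; AND[a·b] → w = 0.3124

0.312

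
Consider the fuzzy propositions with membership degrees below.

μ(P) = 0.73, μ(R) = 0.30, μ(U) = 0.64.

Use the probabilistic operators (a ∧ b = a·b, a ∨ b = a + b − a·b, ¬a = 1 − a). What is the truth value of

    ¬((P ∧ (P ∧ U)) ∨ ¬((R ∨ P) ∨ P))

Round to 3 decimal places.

0.625

P ∧ U = a·b on (0.7300, 0.6400) = 0.4672
P ∧ (P ∧ U) = a·b on (0.7300, 0.4672) = 0.3411
R ∨ P = a + b − a·b on (0.3000, 0.7300) = 0.8110
(R ∨ P) ∨ P = a + b − a·b on (0.8110, 0.7300) = 0.9490
¬((R ∨ P) ∨ P) = 1 − 0.9490 = 0.0510
(P ∧ (P ∧ U)) ∨ ¬((R ∨ P) ∨ P) = a + b − a·b on (0.3411, 0.0510) = 0.3747
¬((P ∧ (P ∧ U)) ∨ ¬((R ∨ P) ∨ P)) = 1 − 0.3747 = 0.6253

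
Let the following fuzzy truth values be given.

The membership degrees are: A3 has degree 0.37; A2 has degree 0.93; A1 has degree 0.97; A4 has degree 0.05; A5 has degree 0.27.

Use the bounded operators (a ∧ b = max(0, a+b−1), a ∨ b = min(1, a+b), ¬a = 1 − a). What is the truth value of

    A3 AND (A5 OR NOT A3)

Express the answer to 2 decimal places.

NOT A3 = 1 − 0.37 = 0.63
A5 OR NOT A3 = min(1, a+b) on (0.27, 0.63) = 0.90
A3 AND (A5 OR NOT A3) = max(0, a+b−1) on (0.37, 0.90) = 0.27

0.27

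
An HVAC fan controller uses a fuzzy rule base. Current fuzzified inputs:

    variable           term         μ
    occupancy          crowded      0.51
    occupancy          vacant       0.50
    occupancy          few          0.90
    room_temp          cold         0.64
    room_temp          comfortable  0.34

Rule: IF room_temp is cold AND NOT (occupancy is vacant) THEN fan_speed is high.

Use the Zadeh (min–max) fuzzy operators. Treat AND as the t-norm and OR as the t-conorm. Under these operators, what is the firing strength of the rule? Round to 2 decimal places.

0.50

firing strength: cold=0.64, ¬vacant=1−0.50=0.50; AND[min(a, b)] → w = 0.50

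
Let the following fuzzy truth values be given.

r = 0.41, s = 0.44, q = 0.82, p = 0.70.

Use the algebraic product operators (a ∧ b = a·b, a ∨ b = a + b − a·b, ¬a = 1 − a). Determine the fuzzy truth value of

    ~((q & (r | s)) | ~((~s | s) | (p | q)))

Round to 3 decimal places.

r | s = a + b − a·b on (0.4100, 0.4400) = 0.6696
q & (r | s) = a·b on (0.8200, 0.6696) = 0.5491
~s = 1 − 0.4400 = 0.5600
~s | s = a + b − a·b on (0.5600, 0.4400) = 0.7536
p | q = a + b − a·b on (0.7000, 0.8200) = 0.9460
(~s | s) | (p | q) = a + b − a·b on (0.7536, 0.9460) = 0.9867
~((~s | s) | (p | q)) = 1 − 0.9867 = 0.0133
(q & (r | s)) | ~((~s | s) | (p | q)) = a + b − a·b on (0.5491, 0.0133) = 0.5551
~((q & (r | s)) | ~((~s | s) | (p | q))) = 1 − 0.5551 = 0.4449

0.445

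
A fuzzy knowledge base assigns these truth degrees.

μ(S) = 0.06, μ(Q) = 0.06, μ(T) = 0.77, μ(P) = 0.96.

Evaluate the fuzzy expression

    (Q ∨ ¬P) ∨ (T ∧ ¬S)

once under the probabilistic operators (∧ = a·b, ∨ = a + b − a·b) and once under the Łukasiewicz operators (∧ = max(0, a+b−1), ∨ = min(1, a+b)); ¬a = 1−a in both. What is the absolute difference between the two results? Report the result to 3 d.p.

Under probabilistic:
  ¬P = 1 − 0.9600 = 0.0400
  Q ∨ ¬P = a + b − a·b on (0.0600, 0.0400) = 0.0976
  ¬S = 1 − 0.0600 = 0.9400
  T ∧ ¬S = a·b on (0.7700, 0.9400) = 0.7238
  (Q ∨ ¬P) ∨ (T ∧ ¬S) = a + b − a·b on (0.0976, 0.7238) = 0.7508
  → value = 0.7508
Under Łukasiewicz:
  ¬P = 1 − 0.96 = 0.04
  Q ∨ ¬P = min(1, a+b) on (0.06, 0.04) = 0.10
  ¬S = 1 − 0.06 = 0.94
  T ∧ ¬S = max(0, a+b−1) on (0.77, 0.94) = 0.71
  (Q ∨ ¬P) ∨ (T ∧ ¬S) = min(1, a+b) on (0.10, 0.71) = 0.81
  → value = 0.8100
|0.7508 − 0.8100| = 0.059

0.059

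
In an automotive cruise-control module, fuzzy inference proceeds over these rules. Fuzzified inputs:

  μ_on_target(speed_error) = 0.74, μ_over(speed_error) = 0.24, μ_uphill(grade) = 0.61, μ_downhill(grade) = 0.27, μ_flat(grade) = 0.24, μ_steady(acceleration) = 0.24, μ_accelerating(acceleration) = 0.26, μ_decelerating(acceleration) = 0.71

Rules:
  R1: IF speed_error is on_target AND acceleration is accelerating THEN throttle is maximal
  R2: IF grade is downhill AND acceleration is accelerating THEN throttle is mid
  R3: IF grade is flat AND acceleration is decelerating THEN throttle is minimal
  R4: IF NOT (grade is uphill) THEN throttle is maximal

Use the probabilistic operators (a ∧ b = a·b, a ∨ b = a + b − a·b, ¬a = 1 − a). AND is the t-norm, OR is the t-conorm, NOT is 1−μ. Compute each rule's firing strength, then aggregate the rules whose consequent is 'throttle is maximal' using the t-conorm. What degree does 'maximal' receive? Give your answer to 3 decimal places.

0.507

R1: on_target=0.74, accelerating=0.26; AND[a·b] → w = 0.1924
R2: downhill=0.27, accelerating=0.26; AND[a·b] → w = 0.0702
R3: flat=0.24, decelerating=0.71; AND[a·b] → w = 0.1704
R4: ¬uphill=1−0.61=0.39 → w = 0.3900
Rules with consequent 'maximal': {R1, R4} → strengths 0.1924, 0.3900
Aggregate via t-conorm [a + b − a·b]: 0.5074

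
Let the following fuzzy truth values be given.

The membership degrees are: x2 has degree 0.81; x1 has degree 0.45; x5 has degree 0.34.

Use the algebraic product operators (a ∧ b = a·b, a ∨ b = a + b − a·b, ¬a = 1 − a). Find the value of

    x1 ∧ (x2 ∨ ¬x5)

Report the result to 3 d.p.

0.421

¬x5 = 1 − 0.3400 = 0.6600
x2 ∨ ¬x5 = a + b − a·b on (0.8100, 0.6600) = 0.9354
x1 ∧ (x2 ∨ ¬x5) = a·b on (0.4500, 0.9354) = 0.4209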